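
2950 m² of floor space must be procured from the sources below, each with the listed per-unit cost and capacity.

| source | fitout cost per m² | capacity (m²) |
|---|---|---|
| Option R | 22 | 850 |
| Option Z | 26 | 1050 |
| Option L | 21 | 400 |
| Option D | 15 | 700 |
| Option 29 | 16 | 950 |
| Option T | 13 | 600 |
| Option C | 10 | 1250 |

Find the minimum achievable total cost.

37200

Fill from the cheapest source first.
Option C (10): use full 1250 — 1700 m² to go.
Take 600 from Option T at 13 — need 1100 more.
Take 700 from Option D at 15 — need 400 more.
Option 29 at 16: take 400 of its 950 — requirement met.
Option L, Option R, Option Z: unused.
Cost = 1250×10 + 600×13 + 700×15 + 400×16 = 37200.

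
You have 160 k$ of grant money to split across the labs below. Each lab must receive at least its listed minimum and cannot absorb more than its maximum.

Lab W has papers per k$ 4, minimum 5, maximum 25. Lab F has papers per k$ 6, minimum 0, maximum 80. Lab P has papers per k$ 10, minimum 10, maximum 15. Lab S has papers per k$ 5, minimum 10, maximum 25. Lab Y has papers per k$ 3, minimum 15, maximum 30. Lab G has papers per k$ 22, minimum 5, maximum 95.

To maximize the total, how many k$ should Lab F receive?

20

Meeting every minimum uses 5+0+10+10+15+5 = 45 k$, leaving 115.
Rank by papers per k$: Lab G 22 > Lab P 10 > Lab F 6 > Lab S 5 > Lab W 4 > Lab Y 3.
Give Lab G 90 more to hit its cap of 95 ; 25 left.
Lab P: +5 to 15 (cap) ; 20 left.
Lab F: +20 (room for 80) → 20. Pool exhausted.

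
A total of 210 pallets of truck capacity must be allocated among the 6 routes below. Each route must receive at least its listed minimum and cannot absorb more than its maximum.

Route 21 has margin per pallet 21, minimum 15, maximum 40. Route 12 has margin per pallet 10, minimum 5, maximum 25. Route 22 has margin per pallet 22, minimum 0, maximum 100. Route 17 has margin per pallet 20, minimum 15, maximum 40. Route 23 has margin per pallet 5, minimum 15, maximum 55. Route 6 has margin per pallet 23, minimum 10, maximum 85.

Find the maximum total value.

Meeting every minimum uses 15+5+0+15+15+10 = 60 pallets, leaving 150.
Rank by margin per pallet: Route 6 23 > Route 22 22 > Route 21 21 > Route 17 20 > Route 12 10 > Route 23 5.
Route 6 takes 75 more to reach its cap of 85 — 75 left.
Route 22: +75 (room for 100) → 75. Pool exhausted.
Total = 21×15 + 10×5 + 22×75 + 20×15 + 5×15 + 23×85 = 4345.

4345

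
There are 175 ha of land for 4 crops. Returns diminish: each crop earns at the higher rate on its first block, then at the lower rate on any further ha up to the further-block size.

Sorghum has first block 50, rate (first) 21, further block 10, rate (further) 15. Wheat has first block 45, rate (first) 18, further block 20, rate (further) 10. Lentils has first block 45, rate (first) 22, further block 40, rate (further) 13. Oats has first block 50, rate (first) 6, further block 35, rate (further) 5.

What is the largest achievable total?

3325

Order all 8 blocks by rate: Lentils/tier1 22 > Sorghum/tier1 21 > Wheat/tier1 18 > Sorghum/tier2 15 > Lentils/tier2 13 > Wheat/tier2 10 > Oats/tier1 6 > Oats/tier2 5.
Lentils tier1 at 22: fill all 45 — 130 left.
Sorghum/tier1 (21): +50 — 80 left.
Fill Wheat tier1 block (45 at 18) — 35 left.
Sorghum/tier2 (15): +10 — 25 left.
Lentils/tier2: +25 of 40 at 13; pool empty.
Total = 22×45 + 21×50 + 18×45 + 15×10 + 13×25 = 3325.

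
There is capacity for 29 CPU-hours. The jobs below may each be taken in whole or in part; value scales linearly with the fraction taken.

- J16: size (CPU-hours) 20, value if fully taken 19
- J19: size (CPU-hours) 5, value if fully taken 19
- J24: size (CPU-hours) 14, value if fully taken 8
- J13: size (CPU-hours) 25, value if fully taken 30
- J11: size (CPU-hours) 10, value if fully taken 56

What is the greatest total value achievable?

91.8

Best value per unit of size first: J11 56/10≈5.6, J19 19/5≈3.8, J13 30/25≈1.2, J16 19/20≈0.95, J24 8/14≈0.571.
J11: take in full, 10 CPU-hours for value 56 → 19 left.
Take all of J19 (5 CPU-hours, value 19) → 14 CPU-hours left.
14 CPU-hours left: a 14/25 share of J13 gives 30×14/25 = 16.8.
Total value = 91.8.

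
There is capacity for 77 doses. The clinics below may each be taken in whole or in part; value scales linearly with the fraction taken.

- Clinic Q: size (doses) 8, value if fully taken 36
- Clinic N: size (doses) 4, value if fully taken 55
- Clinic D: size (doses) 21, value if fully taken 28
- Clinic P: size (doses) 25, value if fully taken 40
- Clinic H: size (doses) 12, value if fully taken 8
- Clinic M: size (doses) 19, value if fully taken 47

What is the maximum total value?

206

Best value per unit of size first: Clinic N 55/4≈13.8, Clinic Q 36/8≈4.5, Clinic M 47/19≈2.47, Clinic P 40/25≈1.6, Clinic D 28/21≈1.33, Clinic H 8/12≈0.667.
Take all of Clinic N (4 doses, value 55) → 73 doses left.
Clinic Q: take in full, 8 doses for value 36 → 65 left.
All 19 doses of Clinic M fit (value 47) → 46 remain.
Clinic P: take in full, 25 doses for value 40 → 21 left.
All 21 doses of Clinic D fit (value 28) → 0 remain.
Total value = 206.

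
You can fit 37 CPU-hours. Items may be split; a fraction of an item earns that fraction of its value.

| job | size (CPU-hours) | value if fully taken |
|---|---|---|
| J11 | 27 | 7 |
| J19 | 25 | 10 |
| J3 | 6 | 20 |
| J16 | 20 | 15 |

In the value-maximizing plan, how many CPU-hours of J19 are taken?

11

Best value per unit of size first: J3 20/6≈3.33, J16 15/20≈0.75, J19 10/25≈0.4, J11 7/27≈0.259.
All 6 CPU-hours of J3 fit (value 20) — 31 remain.
Take all of J16 (20 CPU-hours, value 15) — 11 CPU-hours left.
Fill the last 11 CPU-hours with part of J19: 11/25 of it earns 4.4.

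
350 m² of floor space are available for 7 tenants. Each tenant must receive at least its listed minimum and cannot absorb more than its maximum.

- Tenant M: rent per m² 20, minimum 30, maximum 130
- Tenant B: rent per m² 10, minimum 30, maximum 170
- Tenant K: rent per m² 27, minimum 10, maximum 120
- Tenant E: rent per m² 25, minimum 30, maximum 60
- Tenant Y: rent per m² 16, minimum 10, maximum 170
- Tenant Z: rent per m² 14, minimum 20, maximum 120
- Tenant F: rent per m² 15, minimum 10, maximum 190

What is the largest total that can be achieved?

Meeting every minimum uses 30+30+10+30+10+20+10 = 140 m², leaving 210.
Order the tenants by rent per m²: Tenant K 27 > Tenant E 25 > Tenant M 20 > Tenant Y 16 > Tenant F 15 > Tenant Z 14 > Tenant B 10.
Give Tenant K 110 more to hit its cap of 120 → 100 left.
Tenant E: +30 to 60 (cap) → 70 left.
Tenant M has room for 100 more but only 70 remain, so it gets 100.
Total = 20×100 + 10×30 + 27×120 + 25×60 + 16×10 + 14×20 + 15×10 = 7630.

7630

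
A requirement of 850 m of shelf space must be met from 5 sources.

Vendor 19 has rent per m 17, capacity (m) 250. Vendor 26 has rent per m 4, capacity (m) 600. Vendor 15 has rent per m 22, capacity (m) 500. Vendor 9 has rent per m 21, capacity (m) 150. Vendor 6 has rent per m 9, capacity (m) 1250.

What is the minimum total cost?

Use sources in increasing cost order.
Take 600 from Vendor 26 at 4 ; need 250 more.
Vendor 6 (9): take the remaining 250 ; done.
Vendor 19, Vendor 9, Vendor 15: unused.
Cost = 600×4 + 250×9 = 4650.

4650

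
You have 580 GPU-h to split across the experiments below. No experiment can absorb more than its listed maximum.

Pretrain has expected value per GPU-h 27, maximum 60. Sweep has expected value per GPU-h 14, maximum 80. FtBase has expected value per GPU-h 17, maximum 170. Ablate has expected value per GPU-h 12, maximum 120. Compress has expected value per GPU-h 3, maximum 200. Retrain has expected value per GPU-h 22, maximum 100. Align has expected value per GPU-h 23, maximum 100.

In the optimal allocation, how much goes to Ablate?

70

Order the experiments by expected value per GPU-h: Pretrain 27 > Align 23 > Retrain 22 > FtBase 17 > Sweep 14 > Ablate 12 > Compress 3.
Pretrain: +60 to 60 (cap) — 520 left.
Align takes 100 to reach its cap of 100 — 420 left.
Give Retrain 100 to hit its cap of 100 — 320 left.
FtBase takes 170 to reach its cap of 170 — 150 left.
Sweep takes 80 to reach its cap of 80 — 70 left.
Ablate has room for 120 but only 70 remain, so it gets 70.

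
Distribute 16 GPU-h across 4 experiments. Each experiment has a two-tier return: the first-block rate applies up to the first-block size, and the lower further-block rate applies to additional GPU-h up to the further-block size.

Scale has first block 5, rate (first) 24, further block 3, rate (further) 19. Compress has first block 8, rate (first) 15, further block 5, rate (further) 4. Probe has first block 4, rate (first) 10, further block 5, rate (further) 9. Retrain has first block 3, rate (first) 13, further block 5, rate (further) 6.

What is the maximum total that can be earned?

Rank every tier by rate: Scale/T1 24 > Scale/T2 19 > Compress/T1 15 > Retrain/T1 13 > Probe/T1 10 > Probe/T2 9 > Retrain/T2 6 > Compress/T2 4.
Fill Scale T1 block (5 at 24) ; 11 left.
Scale T2 at 19: fill all 3 ; 8 left.
Fill Compress T1 block (8 at 15) ; 0 left.
Total = 24×5 + 19×3 + 15×8 = 297.

297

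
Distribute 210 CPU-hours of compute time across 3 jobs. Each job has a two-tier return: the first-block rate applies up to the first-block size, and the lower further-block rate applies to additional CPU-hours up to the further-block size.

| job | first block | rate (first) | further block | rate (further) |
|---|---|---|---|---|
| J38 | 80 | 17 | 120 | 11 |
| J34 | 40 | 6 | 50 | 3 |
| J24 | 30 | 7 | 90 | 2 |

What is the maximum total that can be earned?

2750

Treat each block as its own option and order by rate: J38/tier1 17 > J38/tier2 11 > J24/tier1 7 > J34/tier1 6 > J34/tier2 3 > J24/tier2 2.
J38 tier1 at 17: fill all 80 → 130 left.
J38 tier2 at 11: fill all 120 → 10 left.
10 remain; put them into J24 tier1 at 7.
Total = 17×80 + 11×120 + 7×10 = 2750.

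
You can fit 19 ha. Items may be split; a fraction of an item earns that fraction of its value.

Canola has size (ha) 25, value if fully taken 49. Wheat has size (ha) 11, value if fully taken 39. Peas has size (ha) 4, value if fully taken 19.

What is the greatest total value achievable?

Rank by value-to-size ratio: Peas 19/4≈4.75, Wheat 39/11≈3.55, Canola 49/25≈1.96.
Peas: take in full, 4 ha for value 19 → 15 left.
Wheat: take in full, 11 ha for value 39 → 4 left.
Fill the last 4 ha with part of Canola: 4/25 of it earns 7.84.
Total value = 65.84.

65.84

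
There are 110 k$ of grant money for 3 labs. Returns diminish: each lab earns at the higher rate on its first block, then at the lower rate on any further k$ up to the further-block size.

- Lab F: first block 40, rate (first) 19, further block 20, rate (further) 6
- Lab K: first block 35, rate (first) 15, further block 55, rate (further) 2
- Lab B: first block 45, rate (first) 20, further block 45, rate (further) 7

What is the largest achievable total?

2035

Rank every tier by rate: Lab B/T1 20 > Lab F/T1 19 > Lab K/T1 15 > Lab B/T2 7 > Lab F/T2 6 > Lab K/T2 2.
Lab B T1 at 20: fill all 45 ; 65 left.
Lab F/T1 (19): +40 ; 25 left.
Lab K T1 at 15: only 25 left, fill 25.
Total = 20×45 + 19×40 + 15×25 = 2035.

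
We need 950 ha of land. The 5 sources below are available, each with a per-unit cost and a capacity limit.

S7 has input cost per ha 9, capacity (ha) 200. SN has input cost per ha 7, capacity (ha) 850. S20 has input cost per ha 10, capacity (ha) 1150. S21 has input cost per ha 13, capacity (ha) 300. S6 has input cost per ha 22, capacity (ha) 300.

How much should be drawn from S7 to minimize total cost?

100

Cheapest first:
Take 850 from SN at 7 ; need 100 more.
S7 at 9: take 100 of its 200 ; requirement met.
S20, S21, S6: unused.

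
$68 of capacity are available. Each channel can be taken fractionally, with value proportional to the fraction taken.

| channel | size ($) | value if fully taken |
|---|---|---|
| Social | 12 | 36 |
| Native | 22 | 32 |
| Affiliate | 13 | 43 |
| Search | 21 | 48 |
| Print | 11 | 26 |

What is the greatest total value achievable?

Rank by value-to-size ratio: Affiliate 43/13≈3.31, Social 36/12≈3, Print 26/11≈2.36, Search 48/21≈2.29, Native 32/22≈1.45.
Take all of Affiliate (13 $, value 43) → 55 $ left.
Social: take in full, 12 $ for value 36 → 43 left.
Take all of Print (11 $, value 26) → 32 $ left.
Take all of Search (21 $, value 48) → 11 $ left.
11 $ left: a 11/22 share of Native gives 32×11/22 = 16.
Total value = 169.

169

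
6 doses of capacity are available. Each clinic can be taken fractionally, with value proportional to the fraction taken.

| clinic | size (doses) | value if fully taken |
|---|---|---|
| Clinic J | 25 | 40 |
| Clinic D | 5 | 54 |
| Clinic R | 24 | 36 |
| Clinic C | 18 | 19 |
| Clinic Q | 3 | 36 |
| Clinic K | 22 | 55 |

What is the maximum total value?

Sort by value density: Clinic Q 36/3≈12, Clinic D 54/5≈10.8, Clinic K 55/22≈2.5, Clinic J 40/25≈1.6, Clinic R 36/24≈1.5, Clinic C 19/18≈1.06.
Take all of Clinic Q (3 doses, value 36) ; 3 doses left.
3 doses left: a 3/5 share of Clinic D gives 54×3/5 = 32.4.
Total value = 68.4.

68.4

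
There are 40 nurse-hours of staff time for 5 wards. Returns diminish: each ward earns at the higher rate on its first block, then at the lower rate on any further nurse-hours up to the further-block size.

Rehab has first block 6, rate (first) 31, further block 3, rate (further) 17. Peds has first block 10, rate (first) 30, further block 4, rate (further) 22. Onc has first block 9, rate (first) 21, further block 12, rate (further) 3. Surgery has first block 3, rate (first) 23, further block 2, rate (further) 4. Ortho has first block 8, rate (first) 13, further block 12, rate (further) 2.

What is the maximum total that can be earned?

Rank every tier by rate: Rehab/first 31 > Peds/first 30 > Surgery/first 23 > Peds/second 22 > Onc/first 21 > Rehab/second 17 > Ortho/first 13 > Surgery/second 4 > Onc/second 3 > Ortho/second 2.
Rehab/first (31): +6 — 34 left.
Fill Peds first block (10 at 30) — 24 left.
Fill Surgery first block (3 at 23) — 21 left.
Peds second at 22: fill all 4 — 17 left.
Fill Onc first block (9 at 21) — 8 left.
Rehab second at 17: fill all 3 — 5 left.
5 remain; put them into Ortho first at 13.
Total = 31×6 + 30×10 + 23×3 + 22×4 + 21×9 + 17×3 + 13×5 = 948.

948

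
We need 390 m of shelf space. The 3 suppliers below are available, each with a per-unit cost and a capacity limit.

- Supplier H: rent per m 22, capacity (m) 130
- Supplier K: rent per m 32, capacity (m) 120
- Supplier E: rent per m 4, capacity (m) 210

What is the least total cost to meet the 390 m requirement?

Cheapest first:
Take 210 from Supplier E at 4 → need 180 more.
Supplier H at 22: take all 130 m → 50 still needed.
Supplier K at 32: take 50 of its 120 → requirement met.
Cost = 210×4 + 130×22 + 50×32 = 5300.

5300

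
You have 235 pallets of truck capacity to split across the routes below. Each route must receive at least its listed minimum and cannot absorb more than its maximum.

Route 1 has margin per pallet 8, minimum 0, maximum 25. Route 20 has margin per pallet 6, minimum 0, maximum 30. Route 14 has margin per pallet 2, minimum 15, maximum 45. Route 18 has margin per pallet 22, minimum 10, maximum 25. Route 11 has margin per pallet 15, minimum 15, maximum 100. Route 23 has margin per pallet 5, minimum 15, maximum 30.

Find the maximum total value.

Meeting every minimum uses 0+0+15+10+15+15 = 55 pallets, leaving 180.
Highest margin per pallet first: Route 18 22 > Route 11 15 > Route 1 8 > Route 20 6 > Route 23 5 > Route 14 2.
Route 18: +15 to 25 (cap) — 165 left.
Give Route 11 85 more to hit its cap of 100 — 80 left.
Route 1 takes 25 more to reach its cap of 25 — 55 left.
Route 20: +30 to 30 (cap) — 25 left.
Give Route 23 15 more to hit its cap of 30 — 10 left.
Only 10 left; Route 14 takes them to reach 25.
Total = 8×25 + 6×30 + 2×25 + 22×25 + 15×100 + 5×30 = 2630.

2630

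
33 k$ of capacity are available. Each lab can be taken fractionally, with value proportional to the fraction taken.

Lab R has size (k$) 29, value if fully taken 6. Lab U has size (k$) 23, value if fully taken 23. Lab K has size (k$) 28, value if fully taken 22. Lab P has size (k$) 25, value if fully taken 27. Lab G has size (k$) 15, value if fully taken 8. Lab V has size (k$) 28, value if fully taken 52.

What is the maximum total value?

Best value per unit of size first: Lab V 52/28≈1.86, Lab P 27/25≈1.08, Lab U 23/23≈1, Lab K 22/28≈0.786, Lab G 8/15≈0.533, Lab R 6/29≈0.207.
Take all of Lab V (28 k$, value 52) ; 5 k$ left.
5 k$ left: a 5/25 share of Lab P gives 27×5/25 = 5.4.
Total value = 57.4.

57.4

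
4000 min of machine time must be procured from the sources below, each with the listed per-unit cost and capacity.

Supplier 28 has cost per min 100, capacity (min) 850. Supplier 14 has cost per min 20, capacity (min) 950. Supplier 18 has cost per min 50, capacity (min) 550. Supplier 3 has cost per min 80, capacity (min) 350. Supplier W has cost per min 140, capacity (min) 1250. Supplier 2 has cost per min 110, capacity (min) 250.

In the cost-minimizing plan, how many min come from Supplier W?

Fill from the cheapest source first.
Supplier 14 (20): use full 950 — 3050 min to go.
Supplier 18 (50): use full 550 — 2500 min to go.
Supplier 3 at 80: take all 350 min — 2150 still needed.
Supplier 28 at 100: take all 850 min — 1300 still needed.
Supplier 2 at 110: take all 250 min — 1050 still needed.
Supplier W (140): take the remaining 1050 — done.

1050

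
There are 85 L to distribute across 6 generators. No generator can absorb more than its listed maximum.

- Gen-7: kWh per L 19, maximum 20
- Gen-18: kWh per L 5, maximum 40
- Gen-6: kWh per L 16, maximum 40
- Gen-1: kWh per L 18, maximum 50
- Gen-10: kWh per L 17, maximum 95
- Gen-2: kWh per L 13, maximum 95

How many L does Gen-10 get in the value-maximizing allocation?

15

Highest kWh per L first: Gen-7 19 > Gen-1 18 > Gen-10 17 > Gen-6 16 > Gen-2 13 > Gen-18 5.
Gen-7 takes 20 to reach its cap of 20 — 65 left.
Give Gen-1 50 to hit its cap of 50 — 15 left.
Gen-10 has room for 95 but only 15 remain, so it gets 15.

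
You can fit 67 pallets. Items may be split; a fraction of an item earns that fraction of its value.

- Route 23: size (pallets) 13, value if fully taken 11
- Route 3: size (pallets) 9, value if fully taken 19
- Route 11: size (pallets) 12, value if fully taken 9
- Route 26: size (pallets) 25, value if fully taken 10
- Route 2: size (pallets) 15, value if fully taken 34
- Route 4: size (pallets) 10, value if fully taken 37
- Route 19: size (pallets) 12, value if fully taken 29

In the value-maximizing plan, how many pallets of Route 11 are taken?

Best value per unit of size first: Route 4 37/10≈3.7, Route 19 29/12≈2.42, Route 2 34/15≈2.27, Route 3 19/9≈2.11, Route 23 11/13≈0.846, Route 11 9/12≈0.75, Route 26 10/25≈0.4.
All 10 pallets of Route 4 fit (value 37) → 57 remain.
Take all of Route 19 (12 pallets, value 29) → 45 pallets left.
Route 2: take in full, 15 pallets for value 34 → 30 left.
All 9 pallets of Route 3 fit (value 19) → 21 remain.
Route 23: take in full, 13 pallets for value 11 → 8 left.
8 pallets left: a 8/12 share of Route 11 gives 9×8/12 = 6.

8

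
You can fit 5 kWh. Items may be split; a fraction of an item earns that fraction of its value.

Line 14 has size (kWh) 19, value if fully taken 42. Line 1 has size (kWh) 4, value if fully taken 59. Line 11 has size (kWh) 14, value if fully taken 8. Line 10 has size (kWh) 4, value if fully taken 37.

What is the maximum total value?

68.25

Best value per unit of size first: Line 1 59/4≈14.8, Line 10 37/4≈9.25, Line 14 42/19≈2.21, Line 11 8/14≈0.571.
Line 1: take in full, 4 kWh for value 59 → 1 left.
Only 1 kWh remain; take 1/4 of Line 10 for value 37×1/4 = 9.25.
Total value = 68.25.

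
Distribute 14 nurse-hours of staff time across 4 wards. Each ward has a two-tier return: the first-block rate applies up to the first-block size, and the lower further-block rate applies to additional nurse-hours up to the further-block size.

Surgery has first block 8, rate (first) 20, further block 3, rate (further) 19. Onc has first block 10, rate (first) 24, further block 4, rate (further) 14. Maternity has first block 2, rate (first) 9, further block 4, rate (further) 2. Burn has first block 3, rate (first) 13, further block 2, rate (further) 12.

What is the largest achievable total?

Rank every tier by rate: Onc/tier1 24 > Surgery/tier1 20 > Surgery/tier2 19 > Onc/tier2 14 > Burn/tier1 13 > Burn/tier2 12 > Maternity/tier1 9 > Maternity/tier2 2.
Onc/tier1 (24): +10 — 4 left.
4 remain; put them into Surgery tier1 at 20.
Total = 24×10 + 20×4 = 320.

320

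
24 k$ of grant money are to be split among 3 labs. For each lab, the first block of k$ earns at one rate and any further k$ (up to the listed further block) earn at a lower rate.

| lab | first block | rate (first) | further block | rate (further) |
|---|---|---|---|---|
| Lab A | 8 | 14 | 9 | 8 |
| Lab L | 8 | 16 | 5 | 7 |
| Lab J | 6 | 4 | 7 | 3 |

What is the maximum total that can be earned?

Treat each block as its own option and order by rate: Lab L/first 16 > Lab A/first 14 > Lab A/second 8 > Lab L/second 7 > Lab J/first 4 > Lab J/second 3.
Fill Lab L first block (8 at 16) — 16 left.
Lab A/first (14): +8 — 8 left.
Lab A/second: +8 of 9 at 8; pool empty.
Total = 16×8 + 14×8 + 8×8 = 304.

304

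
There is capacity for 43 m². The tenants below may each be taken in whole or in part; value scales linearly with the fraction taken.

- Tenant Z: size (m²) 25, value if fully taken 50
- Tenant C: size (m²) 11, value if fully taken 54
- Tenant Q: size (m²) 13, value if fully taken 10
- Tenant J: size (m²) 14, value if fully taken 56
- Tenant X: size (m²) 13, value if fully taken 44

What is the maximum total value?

164

Sort by value density: Tenant C 54/11≈4.91, Tenant J 56/14≈4, Tenant X 44/13≈3.38, Tenant Z 50/25≈2, Tenant Q 10/13≈0.769.
All 11 m² of Tenant C fit (value 54) ; 32 remain.
Take all of Tenant J (14 m², value 56) ; 18 m² left.
All 13 m² of Tenant X fit (value 44) ; 5 remain.
Fill the last 5 m² with part of Tenant Z: 5/25 of it earns 10.
Total value = 164.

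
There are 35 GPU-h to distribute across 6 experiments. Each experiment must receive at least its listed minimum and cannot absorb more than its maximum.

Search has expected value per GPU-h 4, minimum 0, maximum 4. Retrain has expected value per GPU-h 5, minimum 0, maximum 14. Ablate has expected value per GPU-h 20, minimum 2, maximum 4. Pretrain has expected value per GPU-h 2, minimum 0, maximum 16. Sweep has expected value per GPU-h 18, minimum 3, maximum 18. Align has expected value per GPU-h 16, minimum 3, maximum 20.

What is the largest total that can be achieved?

612

Meeting every minimum uses 0+0+2+0+3+3 = 8 GPU-h, leaving 27.
Rank by expected value per GPU-h: Ablate 20 > Sweep 18 > Align 16 > Retrain 5 > Search 4 > Pretrain 2.
Ablate: +2 to 4 (cap) → 25 left.
Give Sweep 15 more to hit its cap of 18 → 10 left.
Align has room for 17 more but only 10 remain, so it gets 13.
Total = 20×4 + 18×18 + 16×13 = 612.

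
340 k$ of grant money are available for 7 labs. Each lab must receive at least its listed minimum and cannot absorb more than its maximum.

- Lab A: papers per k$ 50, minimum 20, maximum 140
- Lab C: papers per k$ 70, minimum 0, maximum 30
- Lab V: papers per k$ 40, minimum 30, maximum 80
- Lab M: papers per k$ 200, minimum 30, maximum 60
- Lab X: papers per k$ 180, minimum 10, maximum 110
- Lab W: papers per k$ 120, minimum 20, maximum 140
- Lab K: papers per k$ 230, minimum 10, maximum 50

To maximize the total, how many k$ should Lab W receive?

70

Meeting every minimum uses 20+0+30+30+10+20+10 = 120 k$, leaving 220.
Rank by papers per k$: Lab K 230 > Lab M 200 > Lab X 180 > Lab W 120 > Lab C 70 > Lab A 50 > Lab V 40.
Give Lab K 40 more to hit its cap of 50 → 180 left.
Lab M: +30 to 60 (cap) → 150 left.
Lab X takes 100 more to reach its cap of 110 → 50 left.
Lab W: +50 (room for 120) → 70. Pool exhausted.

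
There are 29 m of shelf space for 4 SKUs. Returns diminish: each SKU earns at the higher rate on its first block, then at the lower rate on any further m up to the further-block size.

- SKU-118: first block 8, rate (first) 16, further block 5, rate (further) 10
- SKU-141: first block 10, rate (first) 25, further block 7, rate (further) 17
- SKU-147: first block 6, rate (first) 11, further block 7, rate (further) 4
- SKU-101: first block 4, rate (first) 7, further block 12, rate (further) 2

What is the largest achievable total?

Order all 8 blocks by rate: SKU-141/tier1 25 > SKU-141/tier2 17 > SKU-118/tier1 16 > SKU-147/tier1 11 > SKU-118/tier2 10 > SKU-101/tier1 7 > SKU-147/tier2 4 > SKU-101/tier2 2.
Fill SKU-141 tier1 block (10 at 25) — 19 left.
Fill SKU-141 tier2 block (7 at 17) — 12 left.
SKU-118/tier1 (16): +8 — 4 left.
SKU-147/tier1: +4 of 6 at 11; pool empty.
Total = 25×10 + 17×7 + 16×8 + 11×4 = 541.

541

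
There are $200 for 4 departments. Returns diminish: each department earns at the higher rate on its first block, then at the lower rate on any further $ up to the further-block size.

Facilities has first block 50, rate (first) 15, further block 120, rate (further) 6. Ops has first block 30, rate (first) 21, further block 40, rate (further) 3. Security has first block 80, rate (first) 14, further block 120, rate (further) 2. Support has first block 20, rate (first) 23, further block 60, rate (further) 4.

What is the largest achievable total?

Rank every tier by rate: Support/first 23 > Ops/first 21 > Facilities/first 15 > Security/first 14 > Facilities/second 6 > Support/second 4 > Ops/second 3 > Security/second 2.
Fill Support first block (20 at 23) → 180 left.
Fill Ops first block (30 at 21) → 150 left.
Facilities/first (15): +50 → 100 left.
Security/first (14): +80 → 20 left.
Facilities second at 6: only 20 left, fill 20.
Total = 23×20 + 21×30 + 15×50 + 14×80 + 6×20 = 3080.

3080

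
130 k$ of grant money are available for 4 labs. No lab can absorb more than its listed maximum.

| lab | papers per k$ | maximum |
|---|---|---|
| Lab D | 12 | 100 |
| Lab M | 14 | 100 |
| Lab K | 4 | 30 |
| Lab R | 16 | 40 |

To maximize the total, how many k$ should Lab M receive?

90

Rank by papers per k$: Lab R 16 > Lab M 14 > Lab D 12 > Lab K 4.
Lab R: +40 to 40 (cap) ; 90 left.
Only 90 left; Lab M takes them to reach 90.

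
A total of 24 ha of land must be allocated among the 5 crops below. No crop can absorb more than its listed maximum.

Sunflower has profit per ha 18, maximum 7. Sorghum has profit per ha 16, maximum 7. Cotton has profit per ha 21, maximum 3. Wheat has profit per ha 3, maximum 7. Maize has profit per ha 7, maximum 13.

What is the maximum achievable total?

350

Order the crops by profit per ha: Cotton 21 > Sunflower 18 > Sorghum 16 > Maize 7 > Wheat 3.
Cotton: +3 to 3 (cap) — 21 left.
Sunflower takes 7 to reach its cap of 7 — 14 left.
Sorghum: +7 to 7 (cap) — 7 left.
Only 7 left; Maize takes them to reach 7.
Total = 18×7 + 16×7 + 21×3 + 7×7 = 350.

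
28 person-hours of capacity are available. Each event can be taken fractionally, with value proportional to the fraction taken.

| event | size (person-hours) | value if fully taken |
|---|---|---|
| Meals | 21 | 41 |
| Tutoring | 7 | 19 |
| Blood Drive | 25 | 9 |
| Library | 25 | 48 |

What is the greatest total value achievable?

60

Best value per unit of size first: Tutoring 19/7≈2.71, Meals 41/21≈1.95, Library 48/25≈1.92, Blood Drive 9/25≈0.36.
Take all of Tutoring (7 person-hours, value 19) — 21 person-hours left.
Take all of Meals (21 person-hours, value 41) — 0 person-hours left.
Total value = 60.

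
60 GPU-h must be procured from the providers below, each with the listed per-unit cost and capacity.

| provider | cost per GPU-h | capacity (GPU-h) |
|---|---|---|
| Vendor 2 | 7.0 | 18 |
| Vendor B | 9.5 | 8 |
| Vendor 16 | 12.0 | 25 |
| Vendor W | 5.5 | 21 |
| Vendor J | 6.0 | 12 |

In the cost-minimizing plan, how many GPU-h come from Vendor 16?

Cheapest first:
Vendor W at 5.5: take all 21 GPU-h ; 39 still needed.
Vendor J at 6.0: take all 12 GPU-h ; 27 still needed.
Vendor 2 (7.0): use full 18 ; 9 GPU-h to go.
Vendor B (9.5): use full 8 ; 1 GPU-h to go.
Take 1 from Vendor 16 at 12.0 to finish.

1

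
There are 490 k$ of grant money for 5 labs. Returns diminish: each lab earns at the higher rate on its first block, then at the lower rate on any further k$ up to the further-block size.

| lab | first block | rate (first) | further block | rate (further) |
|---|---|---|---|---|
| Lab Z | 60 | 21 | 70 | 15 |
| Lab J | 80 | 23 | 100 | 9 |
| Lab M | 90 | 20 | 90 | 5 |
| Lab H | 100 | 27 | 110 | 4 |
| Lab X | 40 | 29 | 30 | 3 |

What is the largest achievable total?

10260

Order all 10 blocks by rate: Lab X/tier1 29 > Lab H/tier1 27 > Lab J/tier1 23 > Lab Z/tier1 21 > Lab M/tier1 20 > Lab Z/tier2 15 > Lab J/tier2 9 > Lab M/tier2 5 > Lab H/tier2 4 > Lab X/tier2 3.
Fill Lab X tier1 block (40 at 29) — 450 left.
Lab H/tier1 (27): +100 — 350 left.
Lab J tier1 at 23: fill all 80 — 270 left.
Lab Z tier1 at 21: fill all 60 — 210 left.
Lab M tier1 at 20: fill all 90 — 120 left.
Fill Lab Z tier2 block (70 at 15) — 50 left.
50 remain; put them into Lab J tier2 at 9.
Total = 29×40 + 27×100 + 23×80 + 21×60 + 20×90 + 15×70 + 9×50 = 10260.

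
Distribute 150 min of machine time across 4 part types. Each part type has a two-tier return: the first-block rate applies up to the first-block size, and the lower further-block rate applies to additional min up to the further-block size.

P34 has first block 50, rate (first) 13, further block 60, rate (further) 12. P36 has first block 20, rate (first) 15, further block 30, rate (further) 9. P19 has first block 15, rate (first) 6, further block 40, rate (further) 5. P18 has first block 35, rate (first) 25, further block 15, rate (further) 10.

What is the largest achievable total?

2365

Rank every tier by rate: P18/T1 25 > P36/T1 15 > P34/T1 13 > P34/T2 12 > P18/T2 10 > P36/T2 9 > P19/T1 6 > P19/T2 5.
Fill P18 T1 block (35 at 25) — 115 left.
P36 T1 at 15: fill all 20 — 95 left.
Fill P34 T1 block (50 at 13) — 45 left.
P34/T2: +45 of 60 at 12; pool empty.
Total = 25×35 + 15×20 + 13×50 + 12×45 = 2365.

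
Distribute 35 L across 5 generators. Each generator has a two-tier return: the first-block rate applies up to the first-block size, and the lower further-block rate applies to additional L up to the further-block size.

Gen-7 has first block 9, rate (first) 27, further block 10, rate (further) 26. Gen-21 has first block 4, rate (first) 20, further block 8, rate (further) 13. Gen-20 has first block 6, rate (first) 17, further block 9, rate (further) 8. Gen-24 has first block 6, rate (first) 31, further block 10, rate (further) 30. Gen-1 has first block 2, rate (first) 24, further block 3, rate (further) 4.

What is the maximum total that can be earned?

Treat each block as its own option and order by rate: Gen-24/first 31 > Gen-24/second 30 > Gen-7/first 27 > Gen-7/second 26 > Gen-1/first 24 > Gen-21/first 20 > Gen-20/first 17 > Gen-21/second 13 > Gen-20/second 8 > Gen-1/second 4.
Gen-24/first (31): +6 ; 29 left.
Gen-24 second at 30: fill all 10 ; 19 left.
Gen-7/first (27): +9 ; 10 left.
Gen-7 second at 26: fill all 10 ; 0 left.
Total = 31×6 + 30×10 + 27×9 + 26×10 = 989.

989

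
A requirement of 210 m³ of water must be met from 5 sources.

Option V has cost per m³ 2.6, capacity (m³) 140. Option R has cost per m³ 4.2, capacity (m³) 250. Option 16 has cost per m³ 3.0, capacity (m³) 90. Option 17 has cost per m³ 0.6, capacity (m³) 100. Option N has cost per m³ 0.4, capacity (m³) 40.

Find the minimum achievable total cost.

258

Cheapest first:
Option N at 0.4: take all 40 m³ → 170 still needed.
Option 17 at 0.6: take all 100 m³ → 70 still needed.
Option V (2.6): take the remaining 70 → done.
Option 16, Option R: unused.
Cost = 40×0.4 + 100×0.6 + 70×2.6 = 258.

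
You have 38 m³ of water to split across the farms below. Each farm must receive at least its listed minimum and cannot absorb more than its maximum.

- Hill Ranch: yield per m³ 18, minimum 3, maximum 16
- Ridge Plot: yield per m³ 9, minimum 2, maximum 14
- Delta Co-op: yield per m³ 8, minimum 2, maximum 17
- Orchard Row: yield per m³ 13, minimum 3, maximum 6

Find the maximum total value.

508

Meeting every minimum uses 3+2+2+3 = 10 m³, leaving 28.
Highest yield per m³ first: Hill Ranch 18 > Orchard Row 13 > Ridge Plot 9 > Delta Co-op 8.
Hill Ranch takes 13 more to reach its cap of 16 — 15 left.
Orchard Row: +3 to 6 (cap) — 12 left.
Give Ridge Plot 12 more to hit its cap of 14 — 0 left.
Total = 18×16 + 9×14 + 8×2 + 13×6 = 508.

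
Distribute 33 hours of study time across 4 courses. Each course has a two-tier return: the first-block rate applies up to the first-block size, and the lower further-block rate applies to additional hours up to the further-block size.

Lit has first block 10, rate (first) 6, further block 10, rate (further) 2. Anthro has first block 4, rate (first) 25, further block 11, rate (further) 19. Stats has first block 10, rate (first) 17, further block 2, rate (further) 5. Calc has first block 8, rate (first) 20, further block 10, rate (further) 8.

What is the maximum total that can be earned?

639

Rank every tier by rate: Anthro/first 25 > Calc/first 20 > Anthro/second 19 > Stats/first 17 > Calc/second 8 > Lit/first 6 > Stats/second 5 > Lit/second 2.
Fill Anthro first block (4 at 25) → 29 left.
Calc/first (20): +8 → 21 left.
Anthro second at 19: fill all 11 → 10 left.
Stats first at 17: fill all 10 → 0 left.
Total = 25×4 + 20×8 + 19×11 + 17×10 = 639.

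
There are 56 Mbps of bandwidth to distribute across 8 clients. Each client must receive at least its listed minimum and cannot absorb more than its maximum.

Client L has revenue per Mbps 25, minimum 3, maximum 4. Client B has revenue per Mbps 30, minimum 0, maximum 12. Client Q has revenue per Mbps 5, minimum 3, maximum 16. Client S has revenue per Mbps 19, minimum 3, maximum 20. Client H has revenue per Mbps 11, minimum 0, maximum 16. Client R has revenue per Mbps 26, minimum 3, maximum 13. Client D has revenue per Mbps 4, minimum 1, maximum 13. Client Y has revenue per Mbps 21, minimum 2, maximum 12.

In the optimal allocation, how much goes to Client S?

11

Meeting every minimum uses 3+0+3+3+0+3+1+2 = 15 Mbps, leaving 41.
Rank by revenue per Mbps: Client B 30 > Client R 26 > Client L 25 > Client Y 21 > Client S 19 > Client H 11 > Client Q 5 > Client D 4.
Give Client B 12 more to hit its cap of 12 → 29 left.
Client R: +10 to 13 (cap) → 19 left.
Client L: +1 to 4 (cap) → 18 left.
Give Client Y 10 more to hit its cap of 12 → 8 left.
Client S: +8 (room for 17) → 11. Pool exhausted.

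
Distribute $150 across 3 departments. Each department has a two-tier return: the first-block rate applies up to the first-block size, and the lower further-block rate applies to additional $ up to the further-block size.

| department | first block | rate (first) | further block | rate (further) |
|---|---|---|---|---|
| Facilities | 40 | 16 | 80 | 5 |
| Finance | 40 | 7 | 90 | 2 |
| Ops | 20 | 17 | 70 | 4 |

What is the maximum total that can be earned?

Rank every tier by rate: Ops/first 17 > Facilities/first 16 > Finance/first 7 > Facilities/second 5 > Ops/second 4 > Finance/second 2.
Ops first at 17: fill all 20 ; 130 left.
Facilities first at 16: fill all 40 ; 90 left.
Fill Finance first block (40 at 7) ; 50 left.
50 remain; put them into Facilities second at 5.
Total = 17×20 + 16×40 + 7×40 + 5×50 = 1510.

1510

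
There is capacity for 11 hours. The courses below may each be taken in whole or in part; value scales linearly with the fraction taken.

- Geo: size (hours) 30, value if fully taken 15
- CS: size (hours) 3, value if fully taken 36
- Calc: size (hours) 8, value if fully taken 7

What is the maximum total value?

Sort by value density: CS 36/3≈12, Calc 7/8≈0.875, Geo 15/30≈0.5.
All 3 hours of CS fit (value 36) ; 8 remain.
Take all of Calc (8 hours, value 7) ; 0 hours left.
Total value = 43.

43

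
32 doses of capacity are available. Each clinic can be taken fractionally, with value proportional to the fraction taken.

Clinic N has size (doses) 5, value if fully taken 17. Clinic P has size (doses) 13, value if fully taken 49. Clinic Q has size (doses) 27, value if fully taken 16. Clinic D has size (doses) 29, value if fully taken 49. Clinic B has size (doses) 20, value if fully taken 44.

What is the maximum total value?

96.8

Best value per unit of size first: Clinic P 49/13≈3.77, Clinic N 17/5≈3.4, Clinic B 44/20≈2.2, Clinic D 49/29≈1.69, Clinic Q 16/27≈0.593.
Take all of Clinic P (13 doses, value 49) ; 19 doses left.
Clinic N: take in full, 5 doses for value 17 ; 14 left.
Fill the last 14 doses with part of Clinic B: 14/20 of it earns 30.8.
Total value = 96.8.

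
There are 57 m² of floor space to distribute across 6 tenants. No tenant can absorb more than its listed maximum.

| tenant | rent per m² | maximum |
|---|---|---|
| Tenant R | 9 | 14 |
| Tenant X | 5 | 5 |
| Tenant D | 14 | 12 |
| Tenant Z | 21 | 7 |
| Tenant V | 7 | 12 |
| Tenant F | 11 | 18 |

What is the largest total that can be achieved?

Highest rent per m² first: Tenant Z 21 > Tenant D 14 > Tenant F 11 > Tenant R 9 > Tenant V 7 > Tenant X 5.
Tenant Z takes 7 to reach its cap of 7 → 50 left.
Tenant D takes 12 to reach its cap of 12 → 38 left.
Tenant F takes 18 to reach its cap of 18 → 20 left.
Tenant R takes 14 to reach its cap of 14 → 6 left.
Only 6 left; Tenant V takes them to reach 6.
Total = 9×14 + 14×12 + 21×7 + 7×6 + 11×18 = 681.

681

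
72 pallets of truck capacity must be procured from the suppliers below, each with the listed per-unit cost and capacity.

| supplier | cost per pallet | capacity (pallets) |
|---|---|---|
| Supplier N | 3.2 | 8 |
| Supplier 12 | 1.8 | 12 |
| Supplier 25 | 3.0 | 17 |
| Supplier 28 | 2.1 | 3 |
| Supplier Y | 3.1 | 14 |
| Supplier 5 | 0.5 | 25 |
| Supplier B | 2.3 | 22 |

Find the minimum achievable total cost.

121

Use suppliers in increasing cost order.
Take 25 from Supplier 5 at 0.5 — need 47 more.
Take 12 from Supplier 12 at 1.8 — need 35 more.
Take 3 from Supplier 28 at 2.1 — need 32 more.
Supplier B (2.3): use full 22 — 10 pallets to go.
Take 10 from Supplier 25 at 3.0 to finish.
Supplier Y, Supplier N: unused.
Cost = 25×0.5 + 12×1.8 + 3×2.1 + 22×2.3 + 10×3.0 = 121.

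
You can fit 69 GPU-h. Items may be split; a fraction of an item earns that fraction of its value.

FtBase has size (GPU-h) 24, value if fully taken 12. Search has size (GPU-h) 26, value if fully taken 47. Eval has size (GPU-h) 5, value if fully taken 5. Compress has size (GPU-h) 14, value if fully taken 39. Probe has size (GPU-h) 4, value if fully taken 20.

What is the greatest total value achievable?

Rank by value-to-size ratio: Probe 20/4≈5, Compress 39/14≈2.79, Search 47/26≈1.81, Eval 5/5≈1, FtBase 12/24≈0.5.
Probe: take in full, 4 GPU-h for value 20 — 65 left.
Take all of Compress (14 GPU-h, value 39) — 51 GPU-h left.
All 26 GPU-h of Search fit (value 47) — 25 remain.
Take all of Eval (5 GPU-h, value 5) — 20 GPU-h left.
20 GPU-h left: a 20/24 share of FtBase gives 12×20/24 = 10.
Total value = 121.

121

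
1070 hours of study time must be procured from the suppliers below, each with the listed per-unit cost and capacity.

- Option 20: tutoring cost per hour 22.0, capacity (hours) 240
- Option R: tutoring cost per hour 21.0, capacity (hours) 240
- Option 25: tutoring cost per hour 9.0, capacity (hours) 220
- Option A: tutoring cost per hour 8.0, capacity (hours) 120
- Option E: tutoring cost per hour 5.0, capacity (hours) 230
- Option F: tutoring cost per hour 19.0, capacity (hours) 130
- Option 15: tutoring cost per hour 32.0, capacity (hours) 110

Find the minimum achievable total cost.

14460

Fill from the cheapest supplier first.
Option E at 5.0: take all 230 hours — 840 still needed.
Option A (8.0): use full 120 — 720 hours to go.
Option 25 at 9.0: take all 220 hours — 500 still needed.
Option F (19.0): use full 130 — 370 hours to go.
Option R at 21.0: take all 240 hours — 130 still needed.
Option 20 at 22.0: take 130 of its 240 — requirement met.
Option 15: unused.
Cost = 230×5.0 + 120×8.0 + 220×9.0 + 130×19.0 + 240×21.0 + 130×22.0 = 14460.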